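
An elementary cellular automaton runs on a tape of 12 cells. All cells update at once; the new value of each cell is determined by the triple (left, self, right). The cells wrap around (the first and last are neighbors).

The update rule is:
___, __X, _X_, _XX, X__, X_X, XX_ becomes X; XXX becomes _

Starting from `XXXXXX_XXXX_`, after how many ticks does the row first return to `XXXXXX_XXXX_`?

2

tick 1: X____XXX__XX
tick 2: XXXXXX_XXXX_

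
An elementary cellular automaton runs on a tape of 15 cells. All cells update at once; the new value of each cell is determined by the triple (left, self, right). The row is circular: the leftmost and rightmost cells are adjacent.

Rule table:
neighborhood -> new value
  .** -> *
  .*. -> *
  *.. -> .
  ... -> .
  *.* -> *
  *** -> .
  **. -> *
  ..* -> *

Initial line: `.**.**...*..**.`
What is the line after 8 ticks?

.**.*...**.***.

tick 1: ******..**.***.
tick 2: *....*.*****.**
tick 3: *...****...***.
tick 4: *..**..*..**.**
tick 5: *.***.**.*****.
tick 6: ***.******...**
tick 7: ..***....*..**.
tick 8: .**.*...**.***.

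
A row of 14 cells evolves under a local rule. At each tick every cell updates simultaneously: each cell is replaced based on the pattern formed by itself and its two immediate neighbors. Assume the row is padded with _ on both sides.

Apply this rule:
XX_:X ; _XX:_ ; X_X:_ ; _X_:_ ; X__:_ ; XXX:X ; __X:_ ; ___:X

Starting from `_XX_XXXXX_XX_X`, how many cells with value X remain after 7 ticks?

10

tick 1: __X__XXXX__X__
tick 2: X_____XXX____X
tick 3: __XXX__XX_XX__
tick 4: X__XX___X__X_X
tick 5: ____X_X_______
tick 6: XXX_____XXXXXX
tick 7: _XX_XXX__XXXXX
count of X: 10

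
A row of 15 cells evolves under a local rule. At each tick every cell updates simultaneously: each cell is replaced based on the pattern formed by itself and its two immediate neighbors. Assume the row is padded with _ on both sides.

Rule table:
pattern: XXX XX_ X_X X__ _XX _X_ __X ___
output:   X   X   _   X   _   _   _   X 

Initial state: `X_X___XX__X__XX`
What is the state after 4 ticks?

__XX__XX__XX__X

___XX__XX__X__X
XX__XX__XX__X__
_XX__XX__XX__XX
__XX__XX__XX__X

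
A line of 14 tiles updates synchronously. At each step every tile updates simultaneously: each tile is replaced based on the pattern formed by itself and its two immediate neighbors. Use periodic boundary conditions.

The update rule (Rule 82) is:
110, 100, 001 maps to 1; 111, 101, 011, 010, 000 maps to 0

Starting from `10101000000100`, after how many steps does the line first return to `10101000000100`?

step 1: 00000100001011
step 2: 10001010010001
step 3: 11010001101010
step 4: 01001010100000
step 5: 10110000010000
step 6: 00011000101001
step 7: 10101101000110
step 8: 00000100101010
step 9: 00001011000001
step 10: 10010001100010
step 11: 01101010110100
step 12: 10100000010010
step 13: 00010000101100
step 14: 00101001000110
step 15: 01000110101011
step 16: 00101010000001
step 17: 11000001000010
step 18: 01100010100100
step 19: 10110100011010
step 20: 00010010101000
step 21: 00101100000100
step 22: 01000110001010
step 23: 10101011010001
step 24: 10000001001010
step 25: 01000010110000
step 26: 10100100011000
step 27: 00011010101101
step 28: 10101000000100

28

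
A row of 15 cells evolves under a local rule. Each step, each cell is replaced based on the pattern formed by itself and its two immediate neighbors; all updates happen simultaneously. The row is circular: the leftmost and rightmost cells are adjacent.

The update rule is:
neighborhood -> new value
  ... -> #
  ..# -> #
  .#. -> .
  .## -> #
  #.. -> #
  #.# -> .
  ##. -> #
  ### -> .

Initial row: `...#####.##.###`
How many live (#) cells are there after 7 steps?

9

####...#.##.#.#
...####..##...#
####..########.
#..####......#.
.###..#######..
##.####.....###
.#.#..#######..
count of #: 9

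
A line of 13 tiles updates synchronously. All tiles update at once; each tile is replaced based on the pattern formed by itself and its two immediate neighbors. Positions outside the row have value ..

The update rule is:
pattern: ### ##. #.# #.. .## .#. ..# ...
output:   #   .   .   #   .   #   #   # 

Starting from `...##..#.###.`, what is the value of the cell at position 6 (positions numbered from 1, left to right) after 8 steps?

.

step 1: ###..###..#.#
step 2: .#.##.#.###.#
step 3: ##....#..#..#
step 4: ..###########
step 5: ##.#########.
step 6: ....#######.#
step 7: ####.#####..#
step 8: .##...###.###
position 6 holds .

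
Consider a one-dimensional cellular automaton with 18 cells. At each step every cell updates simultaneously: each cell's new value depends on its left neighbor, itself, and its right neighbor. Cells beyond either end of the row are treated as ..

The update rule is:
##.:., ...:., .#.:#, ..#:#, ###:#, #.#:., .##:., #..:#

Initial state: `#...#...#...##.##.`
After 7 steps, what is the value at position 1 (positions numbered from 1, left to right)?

#

##.###.###.#.....#
....#...#..##...##
...###.####..#.#..
..#.#...##.###.##.
.##.##.#....#....#
#......##..###..##
##....#..##.#.##..
position 1 holds #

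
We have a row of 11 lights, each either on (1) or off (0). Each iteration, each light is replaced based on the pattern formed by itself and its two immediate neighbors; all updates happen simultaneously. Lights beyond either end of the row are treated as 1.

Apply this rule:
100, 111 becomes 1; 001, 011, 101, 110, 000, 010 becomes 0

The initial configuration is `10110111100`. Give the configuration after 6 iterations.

00000011010
10000000000
01000000000
00100000000
10010000000
01001000000

01001000000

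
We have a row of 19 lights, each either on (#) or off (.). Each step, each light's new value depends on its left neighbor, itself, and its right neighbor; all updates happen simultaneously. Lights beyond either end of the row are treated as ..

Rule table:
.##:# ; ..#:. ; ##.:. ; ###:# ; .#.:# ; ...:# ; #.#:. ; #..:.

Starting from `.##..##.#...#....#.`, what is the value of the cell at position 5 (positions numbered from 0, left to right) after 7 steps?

step 1: .#...#..#.#.#.##.#.
step 2: .#.#.#..#.#.#.#..#.
step 3: .#.#.#..#.#.#.#..#.  (fixed point — unchanged through step 7)
position 5 holds #

#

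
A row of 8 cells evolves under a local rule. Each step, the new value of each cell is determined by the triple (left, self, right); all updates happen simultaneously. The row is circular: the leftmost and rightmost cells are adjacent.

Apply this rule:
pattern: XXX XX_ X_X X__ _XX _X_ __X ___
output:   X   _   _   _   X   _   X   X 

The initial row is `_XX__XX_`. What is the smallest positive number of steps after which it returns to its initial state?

4

XX__XX__
X__XX__X
__XX__XX
_XX__XX_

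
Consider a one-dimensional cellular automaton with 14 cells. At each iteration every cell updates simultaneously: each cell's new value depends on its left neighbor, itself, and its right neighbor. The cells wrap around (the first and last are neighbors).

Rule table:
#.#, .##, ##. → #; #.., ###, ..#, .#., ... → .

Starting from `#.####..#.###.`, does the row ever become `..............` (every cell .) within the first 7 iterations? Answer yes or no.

yes

.##..#...##.##
###......#####
..#......#....
..............
all cells are . at iteration 4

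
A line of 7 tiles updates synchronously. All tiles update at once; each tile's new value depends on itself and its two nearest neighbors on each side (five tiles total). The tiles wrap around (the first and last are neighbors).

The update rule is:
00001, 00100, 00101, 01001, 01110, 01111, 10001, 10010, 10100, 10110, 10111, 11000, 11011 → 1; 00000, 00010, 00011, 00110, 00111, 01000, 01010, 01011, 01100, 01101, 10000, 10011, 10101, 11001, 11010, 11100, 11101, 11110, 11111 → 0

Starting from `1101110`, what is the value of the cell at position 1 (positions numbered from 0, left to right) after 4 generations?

1011101
0111011
1110110
1101101
position 1 holds 1

1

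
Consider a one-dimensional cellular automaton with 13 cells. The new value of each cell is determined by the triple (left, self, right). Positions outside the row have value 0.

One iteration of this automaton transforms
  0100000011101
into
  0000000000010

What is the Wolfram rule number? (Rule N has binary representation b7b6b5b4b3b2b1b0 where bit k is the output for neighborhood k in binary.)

position 9: 111 → 0  (bit 7 = 0)
position 10: 110 → 0  (bit 6 = 0)
position 11: 101 → 1  (bit 5 = 1)
position 2: 100 → 0  (bit 4 = 0)
position 8: 011 → 0  (bit 3 = 0)
position 1: 010 → 0  (bit 2 = 0)
position 0: 001 → 0  (bit 1 = 0)
position 3: 000 → 0  (bit 0 = 0)
bits b7..b0 = 00100000 = 32

32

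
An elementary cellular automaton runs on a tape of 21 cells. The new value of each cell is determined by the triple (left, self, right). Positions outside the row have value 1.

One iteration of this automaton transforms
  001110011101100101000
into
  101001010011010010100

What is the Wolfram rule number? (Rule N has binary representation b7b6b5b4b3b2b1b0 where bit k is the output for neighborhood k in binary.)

position 3: 111 → 0  (bit 7 = 0)
position 4: 110 → 0  (bit 6 = 0)
position 10: 101 → 1  (bit 5 = 1)
position 0: 100 → 1  (bit 4 = 1)
position 2: 011 → 1  (bit 3 = 1)
position 15: 010 → 0  (bit 2 = 0)
position 1: 001 → 0  (bit 1 = 0)
position 19: 000 → 0  (bit 0 = 0)
bits b7..b0 = 00111000 = 56

56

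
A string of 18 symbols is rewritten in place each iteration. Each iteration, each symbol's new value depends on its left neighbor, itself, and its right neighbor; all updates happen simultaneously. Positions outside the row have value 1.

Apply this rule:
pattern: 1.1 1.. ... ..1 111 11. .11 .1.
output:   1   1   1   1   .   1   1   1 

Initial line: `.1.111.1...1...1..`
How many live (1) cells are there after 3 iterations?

17

1111.1111111111111
...111............
1111.1111111111111
count of 1: 17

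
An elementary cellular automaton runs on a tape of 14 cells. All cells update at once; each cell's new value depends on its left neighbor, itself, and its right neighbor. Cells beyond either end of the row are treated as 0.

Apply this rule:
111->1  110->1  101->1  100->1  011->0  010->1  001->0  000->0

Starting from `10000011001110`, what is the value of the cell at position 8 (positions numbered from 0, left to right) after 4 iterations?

0

11000001100111
01100000110011
00110000011001
00011000001101
position 8 holds 0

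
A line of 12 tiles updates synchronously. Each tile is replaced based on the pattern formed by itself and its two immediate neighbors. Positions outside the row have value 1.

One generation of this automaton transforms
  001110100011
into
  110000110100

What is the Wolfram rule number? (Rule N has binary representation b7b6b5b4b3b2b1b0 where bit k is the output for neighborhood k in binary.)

position 3: 111 → 0  (bit 7 = 0)
position 4: 110 → 0  (bit 6 = 0)
position 5: 101 → 0  (bit 5 = 0)
position 0: 100 → 1  (bit 4 = 1)
position 2: 011 → 0  (bit 3 = 0)
position 6: 010 → 1  (bit 2 = 1)
position 1: 001 → 1  (bit 1 = 1)
position 8: 000 → 0  (bit 0 = 0)
bits b7..b0 = 00010110 = 22

22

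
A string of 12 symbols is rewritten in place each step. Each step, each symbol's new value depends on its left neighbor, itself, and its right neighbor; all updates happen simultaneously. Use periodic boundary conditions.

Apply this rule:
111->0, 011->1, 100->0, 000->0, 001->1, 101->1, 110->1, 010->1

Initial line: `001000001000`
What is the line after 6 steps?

011010011010

011000011000
111000111000
101001101001
111011111011
001110001110
011010011010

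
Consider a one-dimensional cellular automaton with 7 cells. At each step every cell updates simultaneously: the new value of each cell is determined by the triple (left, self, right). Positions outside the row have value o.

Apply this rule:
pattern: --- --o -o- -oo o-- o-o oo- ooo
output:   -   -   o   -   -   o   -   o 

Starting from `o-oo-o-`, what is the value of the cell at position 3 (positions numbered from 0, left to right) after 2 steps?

-

-o--ooo
oo---oo
position 3 holds -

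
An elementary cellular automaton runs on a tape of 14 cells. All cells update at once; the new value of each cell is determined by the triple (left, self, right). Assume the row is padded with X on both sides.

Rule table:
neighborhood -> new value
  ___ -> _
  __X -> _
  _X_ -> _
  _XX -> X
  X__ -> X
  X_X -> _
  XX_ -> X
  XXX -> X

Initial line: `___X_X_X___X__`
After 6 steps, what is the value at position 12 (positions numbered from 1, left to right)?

step 1: X_______X___X_
step 2: XX_______X____
step 3: XXX_______X___
step 4: XXXX_______X__
step 5: XXXXX_______X_
step 6: XXXXXX________
position 12 holds _

_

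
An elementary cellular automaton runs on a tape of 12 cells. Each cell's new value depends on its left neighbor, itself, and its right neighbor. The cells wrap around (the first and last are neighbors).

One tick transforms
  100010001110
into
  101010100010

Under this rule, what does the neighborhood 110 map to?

1

At position 10 the neighborhood is 110; the next row has 1 there.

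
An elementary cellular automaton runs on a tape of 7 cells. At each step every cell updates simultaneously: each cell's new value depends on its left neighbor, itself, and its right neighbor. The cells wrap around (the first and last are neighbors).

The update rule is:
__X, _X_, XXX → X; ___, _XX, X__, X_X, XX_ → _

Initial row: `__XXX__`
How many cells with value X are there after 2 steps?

step 1: _X_X___
step 2: XX_X___
count of X: 3

3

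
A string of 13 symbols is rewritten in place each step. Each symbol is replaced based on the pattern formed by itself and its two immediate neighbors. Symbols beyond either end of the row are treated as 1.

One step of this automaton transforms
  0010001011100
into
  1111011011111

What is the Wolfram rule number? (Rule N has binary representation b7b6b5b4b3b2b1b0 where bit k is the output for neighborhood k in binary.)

position 9: 111 → 1  (bit 7 = 1)
position 10: 110 → 1  (bit 6 = 1)
position 7: 101 → 0  (bit 5 = 0)
position 0: 100 → 1  (bit 4 = 1)
position 8: 011 → 1  (bit 3 = 1)
position 2: 010 → 1  (bit 2 = 1)
position 1: 001 → 1  (bit 1 = 1)
position 4: 000 → 0  (bit 0 = 0)
bits b7..b0 = 11011110 = 222

222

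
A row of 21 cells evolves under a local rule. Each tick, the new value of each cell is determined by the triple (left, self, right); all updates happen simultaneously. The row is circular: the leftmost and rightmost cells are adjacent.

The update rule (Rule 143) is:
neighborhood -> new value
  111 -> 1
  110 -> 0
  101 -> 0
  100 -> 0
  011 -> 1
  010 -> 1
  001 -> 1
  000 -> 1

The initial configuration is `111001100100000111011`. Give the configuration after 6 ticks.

tick 1: 110011001101111110011
tick 2: 100110011001111100111
tick 3: 001100110011111001111
tick 4: 011001100111110011110
tick 5: 110011001111100111100
tick 6: 100110011111001111001

100110011111001111001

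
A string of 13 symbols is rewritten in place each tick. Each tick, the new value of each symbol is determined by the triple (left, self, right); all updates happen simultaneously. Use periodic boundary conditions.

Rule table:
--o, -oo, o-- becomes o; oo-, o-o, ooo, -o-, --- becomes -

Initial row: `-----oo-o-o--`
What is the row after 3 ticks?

----oo-----o-
---oo-o---o-o
o-oo---o-o---

o-oo---o-o---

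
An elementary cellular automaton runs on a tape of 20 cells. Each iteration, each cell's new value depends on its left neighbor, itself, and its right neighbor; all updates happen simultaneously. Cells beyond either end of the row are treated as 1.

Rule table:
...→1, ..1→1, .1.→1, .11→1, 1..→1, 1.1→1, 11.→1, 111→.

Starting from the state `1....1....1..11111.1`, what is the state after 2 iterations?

.............11111..

iteration 1: 11111111111111...111
iteration 2: .............11111..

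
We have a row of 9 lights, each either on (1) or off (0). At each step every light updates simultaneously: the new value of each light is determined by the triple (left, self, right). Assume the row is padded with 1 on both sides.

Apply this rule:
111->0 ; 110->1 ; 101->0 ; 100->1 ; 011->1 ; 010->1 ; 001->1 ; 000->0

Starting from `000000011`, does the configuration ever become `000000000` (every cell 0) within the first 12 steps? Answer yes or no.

no

step 1: 100000110
step 2: 110001110
step 3: 011011010
step 4: 011011010  (fixed point — unchanged through step 12)
step 12 is 011011010, still not uniform 0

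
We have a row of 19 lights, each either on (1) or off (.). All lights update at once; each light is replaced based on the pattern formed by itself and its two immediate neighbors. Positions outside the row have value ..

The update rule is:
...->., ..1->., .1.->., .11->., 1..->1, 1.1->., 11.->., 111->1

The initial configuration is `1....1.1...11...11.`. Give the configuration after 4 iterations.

iteration 1: .1......1....1....1
iteration 2: ..1......1....1....
iteration 3: ...1......1....1...
iteration 4: ....1......1....1..

....1......1....1..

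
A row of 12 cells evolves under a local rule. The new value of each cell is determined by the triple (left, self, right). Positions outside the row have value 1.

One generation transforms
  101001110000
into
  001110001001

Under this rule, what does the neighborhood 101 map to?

At position 1 the neighborhood is 101; the next row has 0 there.

0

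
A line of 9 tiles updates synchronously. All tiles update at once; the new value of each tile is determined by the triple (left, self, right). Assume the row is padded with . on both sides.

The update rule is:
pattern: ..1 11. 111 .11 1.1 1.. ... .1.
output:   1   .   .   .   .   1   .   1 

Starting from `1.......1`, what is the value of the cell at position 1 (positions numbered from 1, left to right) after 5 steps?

11.....11
..1...1..
.111.111.
1.......1  (repeats step 0; period 4)
step 5: 11.....11
position 1 holds 1

1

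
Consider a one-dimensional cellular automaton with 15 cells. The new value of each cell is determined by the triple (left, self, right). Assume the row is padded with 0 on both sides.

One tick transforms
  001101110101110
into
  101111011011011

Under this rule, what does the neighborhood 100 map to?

At position 14 the neighborhood is 100; the next row has 1 there.

1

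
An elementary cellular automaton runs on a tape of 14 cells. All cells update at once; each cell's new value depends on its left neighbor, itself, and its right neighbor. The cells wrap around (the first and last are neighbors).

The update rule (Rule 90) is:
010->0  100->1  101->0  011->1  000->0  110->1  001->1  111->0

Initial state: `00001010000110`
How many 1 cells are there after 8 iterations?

6

00010001001111
10101010111001
10000000101111
11000001001000
11100010110101
00110100110001
11110011111010
10011110001000
count of 1: 6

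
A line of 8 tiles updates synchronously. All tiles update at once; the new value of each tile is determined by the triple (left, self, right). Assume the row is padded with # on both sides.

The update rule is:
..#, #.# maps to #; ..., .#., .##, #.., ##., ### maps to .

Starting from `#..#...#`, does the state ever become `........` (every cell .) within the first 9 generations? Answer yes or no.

generation 1: ..#...#.
generation 2: .#...#.#
generation 3: #...#.#.
generation 4: ...#.#.#
generation 5: ..#.#.#.
generation 6: .#.#.#.#
generation 7: #.#.#.#.
generation 8: .#.#.#.#  (repeats generation 6; period 2)
generation 9: #.#.#.#.
generation 9 is #.#.#.#., still not uniform .

no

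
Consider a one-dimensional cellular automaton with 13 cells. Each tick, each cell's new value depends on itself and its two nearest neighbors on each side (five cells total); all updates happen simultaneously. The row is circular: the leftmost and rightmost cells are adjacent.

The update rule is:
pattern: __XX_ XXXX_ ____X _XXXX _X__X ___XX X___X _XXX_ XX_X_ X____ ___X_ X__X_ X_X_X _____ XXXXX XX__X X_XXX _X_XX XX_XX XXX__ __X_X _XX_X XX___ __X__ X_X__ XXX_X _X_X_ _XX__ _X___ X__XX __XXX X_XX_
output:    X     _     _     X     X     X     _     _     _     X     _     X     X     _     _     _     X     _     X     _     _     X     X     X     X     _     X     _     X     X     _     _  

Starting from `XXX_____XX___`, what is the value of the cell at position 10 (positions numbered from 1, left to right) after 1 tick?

_

___XX__XX_X_X
position 10 holds _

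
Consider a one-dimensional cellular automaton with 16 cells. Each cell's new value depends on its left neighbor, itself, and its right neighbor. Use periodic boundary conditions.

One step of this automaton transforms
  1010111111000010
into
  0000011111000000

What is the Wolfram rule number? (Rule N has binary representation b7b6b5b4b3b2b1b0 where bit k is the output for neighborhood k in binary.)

position 5: 111 → 1  (bit 7 = 1)
position 9: 110 → 1  (bit 6 = 1)
position 1: 101 → 0  (bit 5 = 0)
position 10: 100 → 0  (bit 4 = 0)
position 4: 011 → 0  (bit 3 = 0)
position 0: 010 → 0  (bit 2 = 0)
position 13: 001 → 0  (bit 1 = 0)
position 11: 000 → 0  (bit 0 = 0)
bits b7..b0 = 11000000 = 192

192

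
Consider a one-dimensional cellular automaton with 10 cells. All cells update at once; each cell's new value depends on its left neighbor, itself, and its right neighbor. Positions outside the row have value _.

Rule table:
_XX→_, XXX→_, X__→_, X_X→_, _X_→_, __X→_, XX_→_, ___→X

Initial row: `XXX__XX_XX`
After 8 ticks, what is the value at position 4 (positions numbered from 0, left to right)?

X

__________
XXXXXXXXXX
__________  (repeats tick 1; period 2)
tick 8: XXXXXXXXXX
position 4 holds X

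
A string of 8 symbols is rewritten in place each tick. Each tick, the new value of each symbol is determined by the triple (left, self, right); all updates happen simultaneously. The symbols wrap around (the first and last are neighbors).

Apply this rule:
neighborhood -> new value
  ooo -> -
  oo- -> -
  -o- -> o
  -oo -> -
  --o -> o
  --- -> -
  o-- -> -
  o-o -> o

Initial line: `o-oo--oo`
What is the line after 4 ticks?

tick 1: -o---o--
tick 2: oo--oo--
tick 3: ---o---o
tick 4: --oo--oo

--oo--oo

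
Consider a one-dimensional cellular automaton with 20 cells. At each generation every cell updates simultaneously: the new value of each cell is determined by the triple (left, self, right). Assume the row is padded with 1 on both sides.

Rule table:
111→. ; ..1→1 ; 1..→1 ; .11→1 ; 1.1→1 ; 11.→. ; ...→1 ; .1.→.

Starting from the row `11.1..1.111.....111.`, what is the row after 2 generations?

..1.11.11..111111..1
11.11.11.111.....111

11.11.11.111.....111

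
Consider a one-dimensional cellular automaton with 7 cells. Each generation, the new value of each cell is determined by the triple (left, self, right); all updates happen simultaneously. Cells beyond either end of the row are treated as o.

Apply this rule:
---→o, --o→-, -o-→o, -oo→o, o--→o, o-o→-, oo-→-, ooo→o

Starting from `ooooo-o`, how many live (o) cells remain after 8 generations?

oooo--o
ooo-o-o
oo--o-o
o-o-o-o
--o-o-o
o-o-o-o  (repeats generation 4; period 2)
generation 8: o-o-o-o
count of o: 4

4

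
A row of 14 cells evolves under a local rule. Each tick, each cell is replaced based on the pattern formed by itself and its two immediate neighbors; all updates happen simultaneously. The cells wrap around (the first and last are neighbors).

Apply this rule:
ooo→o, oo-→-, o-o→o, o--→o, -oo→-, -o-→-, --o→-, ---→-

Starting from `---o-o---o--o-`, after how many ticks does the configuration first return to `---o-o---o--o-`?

----o-o---o--o
o----o-o---o--
-o----o-o---o-
--o----o-o---o
o--o----o-o---
-o--o----o-o--
--o--o----o-o-
---o--o----o-o
o---o--o----o-
-o---o--o----o
o-o---o--o----
-o-o---o--o---
--o-o---o--o--
---o-o---o--o-

14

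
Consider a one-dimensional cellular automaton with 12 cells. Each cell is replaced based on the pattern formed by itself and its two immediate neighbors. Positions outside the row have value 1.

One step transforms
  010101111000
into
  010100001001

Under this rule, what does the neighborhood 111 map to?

At position 6 the neighborhood is 111; the next row has 0 there.

0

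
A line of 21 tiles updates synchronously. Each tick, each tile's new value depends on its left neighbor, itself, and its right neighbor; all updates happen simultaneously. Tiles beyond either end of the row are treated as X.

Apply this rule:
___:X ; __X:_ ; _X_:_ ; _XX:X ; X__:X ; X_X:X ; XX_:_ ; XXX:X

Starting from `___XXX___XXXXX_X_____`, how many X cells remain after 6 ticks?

XX_XX_XX_XXXX_X_XXXX_
X_XX_XX_XXXX_X_XXXX_X
_XX_XX_XXXX_X_XXXX_XX
XX_XX_XXXX_X_XXXX_XXX
X_XX_XXXX_X_XXXX_XXXX
_XX_XXXX_X_XXXX_XXXXX
count of X: 16

16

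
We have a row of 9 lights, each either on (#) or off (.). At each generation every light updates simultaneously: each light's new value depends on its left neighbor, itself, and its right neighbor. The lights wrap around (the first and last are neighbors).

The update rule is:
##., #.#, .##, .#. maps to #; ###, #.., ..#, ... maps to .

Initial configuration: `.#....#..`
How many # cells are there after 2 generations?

.#....#..  (fixed point — unchanged through generation 2)
count of #: 2

2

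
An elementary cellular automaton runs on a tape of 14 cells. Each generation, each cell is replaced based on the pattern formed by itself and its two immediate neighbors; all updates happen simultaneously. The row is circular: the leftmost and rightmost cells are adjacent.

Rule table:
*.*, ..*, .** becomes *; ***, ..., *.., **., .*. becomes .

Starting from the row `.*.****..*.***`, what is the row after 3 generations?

**....*.**..*.

*.**....*.**..
.**....*.**..*
**....*.**..*.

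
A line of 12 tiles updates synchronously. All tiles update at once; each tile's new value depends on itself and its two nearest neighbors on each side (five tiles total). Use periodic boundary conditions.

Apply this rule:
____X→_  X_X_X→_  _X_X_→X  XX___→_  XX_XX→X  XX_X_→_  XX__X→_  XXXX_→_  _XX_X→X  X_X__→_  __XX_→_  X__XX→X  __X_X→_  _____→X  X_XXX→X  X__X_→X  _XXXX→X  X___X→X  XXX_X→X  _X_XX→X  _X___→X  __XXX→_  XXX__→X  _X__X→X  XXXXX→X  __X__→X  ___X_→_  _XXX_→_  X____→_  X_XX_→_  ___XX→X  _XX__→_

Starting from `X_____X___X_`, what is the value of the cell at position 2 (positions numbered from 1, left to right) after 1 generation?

_X_X__XXX__X
position 2 holds X

X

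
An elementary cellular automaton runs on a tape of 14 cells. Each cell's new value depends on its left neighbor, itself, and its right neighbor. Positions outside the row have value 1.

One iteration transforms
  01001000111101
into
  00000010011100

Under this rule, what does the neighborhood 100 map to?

0

At position 2 the neighborhood is 100; the next row has 0 there.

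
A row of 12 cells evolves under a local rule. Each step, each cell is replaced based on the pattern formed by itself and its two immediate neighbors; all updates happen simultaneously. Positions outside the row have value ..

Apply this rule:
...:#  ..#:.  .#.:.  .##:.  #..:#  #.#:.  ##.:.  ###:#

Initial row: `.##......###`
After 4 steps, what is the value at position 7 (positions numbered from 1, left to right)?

#

...#####..#.
##..###.#..#
..#..#...#..
#..#..##..##
position 7 holds #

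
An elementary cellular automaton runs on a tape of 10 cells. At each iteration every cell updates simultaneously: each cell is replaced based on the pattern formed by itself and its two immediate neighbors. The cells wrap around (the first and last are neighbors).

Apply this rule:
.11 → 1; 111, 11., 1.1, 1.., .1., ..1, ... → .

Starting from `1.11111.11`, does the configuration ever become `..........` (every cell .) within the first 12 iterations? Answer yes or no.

..1.....1.
..........
all cells are . at iteration 2

yes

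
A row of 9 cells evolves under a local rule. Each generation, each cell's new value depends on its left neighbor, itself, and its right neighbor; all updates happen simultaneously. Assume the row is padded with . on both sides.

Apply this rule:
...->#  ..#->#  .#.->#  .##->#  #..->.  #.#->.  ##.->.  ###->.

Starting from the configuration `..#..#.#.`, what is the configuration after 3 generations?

#.###.##.

###.##.#.
#...#..#.
#.###.##.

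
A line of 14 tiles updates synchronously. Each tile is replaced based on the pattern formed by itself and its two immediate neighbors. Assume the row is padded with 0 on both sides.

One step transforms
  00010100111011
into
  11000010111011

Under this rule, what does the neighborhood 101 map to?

0

At position 4 the neighborhood is 101; the next row has 0 there.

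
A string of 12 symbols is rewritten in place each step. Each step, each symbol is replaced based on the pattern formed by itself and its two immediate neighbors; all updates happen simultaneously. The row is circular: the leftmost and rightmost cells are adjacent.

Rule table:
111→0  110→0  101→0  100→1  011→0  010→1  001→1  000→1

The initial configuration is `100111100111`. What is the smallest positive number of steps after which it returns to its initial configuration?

step 1: 011000011000
step 2: 100111100111

2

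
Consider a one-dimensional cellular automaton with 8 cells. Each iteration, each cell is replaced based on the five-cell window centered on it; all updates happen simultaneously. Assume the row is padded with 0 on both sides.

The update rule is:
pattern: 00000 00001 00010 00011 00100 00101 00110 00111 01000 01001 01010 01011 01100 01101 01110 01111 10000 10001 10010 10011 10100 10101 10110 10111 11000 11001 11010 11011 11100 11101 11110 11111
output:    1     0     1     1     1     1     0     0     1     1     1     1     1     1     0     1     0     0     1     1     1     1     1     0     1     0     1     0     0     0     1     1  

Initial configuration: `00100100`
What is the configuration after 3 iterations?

11011011

01111110
10111101
11011011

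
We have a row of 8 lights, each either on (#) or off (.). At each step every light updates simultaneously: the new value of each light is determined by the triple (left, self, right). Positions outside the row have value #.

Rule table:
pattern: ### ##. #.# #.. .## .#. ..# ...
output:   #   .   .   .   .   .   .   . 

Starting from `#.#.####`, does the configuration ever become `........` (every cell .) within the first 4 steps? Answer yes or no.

.....###
......##
.......#
........
all cells are . at step 4

yes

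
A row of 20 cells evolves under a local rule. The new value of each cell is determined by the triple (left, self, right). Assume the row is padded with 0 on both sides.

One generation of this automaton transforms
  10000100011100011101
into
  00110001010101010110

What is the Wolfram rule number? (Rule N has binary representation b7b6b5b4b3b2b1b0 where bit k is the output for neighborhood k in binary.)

position 10: 111 → 0  (bit 7 = 0)
position 11: 110 → 1  (bit 6 = 1)
position 18: 101 → 1  (bit 5 = 1)
position 1: 100 → 0  (bit 4 = 0)
position 9: 011 → 1  (bit 3 = 1)
position 0: 010 → 0  (bit 2 = 0)
position 4: 001 → 0  (bit 1 = 0)
position 2: 000 → 1  (bit 0 = 1)
bits b7..b0 = 01101001 = 105

105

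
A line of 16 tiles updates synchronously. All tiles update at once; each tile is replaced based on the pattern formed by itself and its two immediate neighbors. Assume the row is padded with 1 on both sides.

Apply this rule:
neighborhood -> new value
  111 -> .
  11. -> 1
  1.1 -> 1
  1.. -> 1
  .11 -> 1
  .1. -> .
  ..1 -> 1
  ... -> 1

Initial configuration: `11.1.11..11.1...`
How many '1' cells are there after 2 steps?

8

step 1: .11.11111111.111
step 2: 11111......111..
count of 1: 8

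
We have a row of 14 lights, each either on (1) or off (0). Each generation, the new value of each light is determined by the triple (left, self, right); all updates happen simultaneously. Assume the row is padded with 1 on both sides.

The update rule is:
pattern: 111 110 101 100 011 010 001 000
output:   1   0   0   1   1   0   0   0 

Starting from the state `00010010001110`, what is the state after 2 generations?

generation 1: 10001001001100
generation 2: 01000100101010

01000100101010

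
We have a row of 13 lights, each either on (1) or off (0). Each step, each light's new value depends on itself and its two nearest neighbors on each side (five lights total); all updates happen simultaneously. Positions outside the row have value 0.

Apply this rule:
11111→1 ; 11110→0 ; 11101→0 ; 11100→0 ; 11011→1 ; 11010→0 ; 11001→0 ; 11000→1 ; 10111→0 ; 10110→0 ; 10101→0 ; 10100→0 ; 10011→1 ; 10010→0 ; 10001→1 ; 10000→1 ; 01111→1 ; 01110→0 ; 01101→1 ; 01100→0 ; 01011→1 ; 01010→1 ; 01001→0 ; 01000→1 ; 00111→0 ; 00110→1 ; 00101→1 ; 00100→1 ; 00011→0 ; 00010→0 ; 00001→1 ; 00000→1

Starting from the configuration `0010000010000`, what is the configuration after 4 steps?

0001110100110

1011111011111
1101100101100
1110000110011
0001110100110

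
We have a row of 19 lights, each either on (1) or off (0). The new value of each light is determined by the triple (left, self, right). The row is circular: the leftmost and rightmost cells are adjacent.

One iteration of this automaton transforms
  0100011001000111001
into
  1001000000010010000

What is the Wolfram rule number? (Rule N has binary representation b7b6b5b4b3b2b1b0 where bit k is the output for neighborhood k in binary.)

161

position 14: 111 → 1  (bit 7 = 1)
position 6: 110 → 0  (bit 6 = 0)
position 0: 101 → 1  (bit 5 = 1)
position 2: 100 → 0  (bit 4 = 0)
position 5: 011 → 0  (bit 3 = 0)
position 1: 010 → 0  (bit 2 = 0)
position 4: 001 → 0  (bit 1 = 0)
position 3: 000 → 1  (bit 0 = 1)
bits b7..b0 = 10100001 = 161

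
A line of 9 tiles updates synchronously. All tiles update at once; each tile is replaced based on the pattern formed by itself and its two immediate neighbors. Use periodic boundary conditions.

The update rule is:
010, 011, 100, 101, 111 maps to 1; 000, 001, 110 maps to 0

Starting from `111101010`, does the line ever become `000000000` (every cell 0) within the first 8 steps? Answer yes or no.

no

111011111
110111111
101111111
011111111
111111110
111111101
111111011
111110111
step 8 is 111110111, still not uniform 0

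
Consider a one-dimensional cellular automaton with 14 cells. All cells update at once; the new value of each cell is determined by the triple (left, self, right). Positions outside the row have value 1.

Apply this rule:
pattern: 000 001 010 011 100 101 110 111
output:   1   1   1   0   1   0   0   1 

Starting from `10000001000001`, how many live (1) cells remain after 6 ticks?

4

tick 1: 01111111111110
tick 2: 00111111111100
tick 3: 11011111111011
tick 4: 10001111110001
tick 5: 01110111101110
tick 6: 00100011000100
count of 1: 4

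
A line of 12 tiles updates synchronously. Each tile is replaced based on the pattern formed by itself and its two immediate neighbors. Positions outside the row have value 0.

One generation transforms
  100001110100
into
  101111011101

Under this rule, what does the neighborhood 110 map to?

1

At position 7 the neighborhood is 110; the next row has 1 there.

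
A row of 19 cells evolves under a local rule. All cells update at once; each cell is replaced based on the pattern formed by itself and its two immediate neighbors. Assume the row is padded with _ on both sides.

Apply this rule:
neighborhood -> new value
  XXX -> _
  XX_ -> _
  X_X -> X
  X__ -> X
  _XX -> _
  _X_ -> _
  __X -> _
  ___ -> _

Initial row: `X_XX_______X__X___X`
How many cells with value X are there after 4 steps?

4

step 1: _X__X_______X__X___
step 2: __X__X_______X__X__
step 3: ___X__X_______X__X_
step 4: ____X__X_______X__X
count of X: 4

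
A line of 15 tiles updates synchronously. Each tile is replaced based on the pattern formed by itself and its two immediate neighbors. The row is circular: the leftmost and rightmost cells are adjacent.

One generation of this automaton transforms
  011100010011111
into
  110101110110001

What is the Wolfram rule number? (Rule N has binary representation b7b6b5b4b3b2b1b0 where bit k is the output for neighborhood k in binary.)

111

position 2: 111 → 0  (bit 7 = 0)
position 3: 110 → 1  (bit 6 = 1)
position 0: 101 → 1  (bit 5 = 1)
position 4: 100 → 0  (bit 4 = 0)
position 1: 011 → 1  (bit 3 = 1)
position 7: 010 → 1  (bit 2 = 1)
position 6: 001 → 1  (bit 1 = 1)
position 5: 000 → 1  (bit 0 = 1)
bits b7..b0 = 01101111 = 111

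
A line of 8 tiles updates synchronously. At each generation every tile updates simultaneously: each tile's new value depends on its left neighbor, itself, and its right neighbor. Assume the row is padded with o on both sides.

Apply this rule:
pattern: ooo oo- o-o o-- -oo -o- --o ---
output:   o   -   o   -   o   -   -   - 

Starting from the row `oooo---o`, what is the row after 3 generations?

ooo----o
oo-----o
o------o

o------o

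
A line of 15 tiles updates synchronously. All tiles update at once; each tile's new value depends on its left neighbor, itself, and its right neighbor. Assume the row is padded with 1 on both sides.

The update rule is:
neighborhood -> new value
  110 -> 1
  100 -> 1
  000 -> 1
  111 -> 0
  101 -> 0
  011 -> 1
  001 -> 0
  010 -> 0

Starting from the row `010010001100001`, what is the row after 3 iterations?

001001101111101
100101101000101
110001100110001

110001100110001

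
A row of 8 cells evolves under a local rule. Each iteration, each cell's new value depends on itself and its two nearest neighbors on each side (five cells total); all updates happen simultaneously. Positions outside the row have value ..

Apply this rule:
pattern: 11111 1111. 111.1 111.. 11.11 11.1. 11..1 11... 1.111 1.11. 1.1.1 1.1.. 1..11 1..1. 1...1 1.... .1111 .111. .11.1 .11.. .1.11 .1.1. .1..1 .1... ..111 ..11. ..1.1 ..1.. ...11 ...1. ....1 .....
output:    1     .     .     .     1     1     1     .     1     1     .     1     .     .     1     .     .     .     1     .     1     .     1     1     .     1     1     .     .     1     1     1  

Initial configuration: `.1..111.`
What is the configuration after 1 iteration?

1.1.....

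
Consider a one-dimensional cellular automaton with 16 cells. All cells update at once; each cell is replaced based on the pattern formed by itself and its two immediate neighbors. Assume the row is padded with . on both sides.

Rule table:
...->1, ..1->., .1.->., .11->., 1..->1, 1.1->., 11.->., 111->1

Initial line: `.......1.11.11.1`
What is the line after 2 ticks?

111111..........
.1111.1111111111

.1111.1111111111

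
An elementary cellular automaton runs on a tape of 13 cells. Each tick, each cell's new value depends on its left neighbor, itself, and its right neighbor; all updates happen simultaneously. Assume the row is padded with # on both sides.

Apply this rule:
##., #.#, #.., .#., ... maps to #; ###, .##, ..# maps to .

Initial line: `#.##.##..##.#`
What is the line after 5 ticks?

##.##.##..##.
.##.##.##..##
#.##.##.##...
##.##.##.###.
.##.##.##..##

.##.##.##..##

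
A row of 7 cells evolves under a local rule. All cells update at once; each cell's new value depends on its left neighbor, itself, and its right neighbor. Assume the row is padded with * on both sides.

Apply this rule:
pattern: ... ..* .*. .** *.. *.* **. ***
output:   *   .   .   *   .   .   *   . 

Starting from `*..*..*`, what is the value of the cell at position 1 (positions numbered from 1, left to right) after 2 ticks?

*

*.....*
*.***.*
position 1 holds *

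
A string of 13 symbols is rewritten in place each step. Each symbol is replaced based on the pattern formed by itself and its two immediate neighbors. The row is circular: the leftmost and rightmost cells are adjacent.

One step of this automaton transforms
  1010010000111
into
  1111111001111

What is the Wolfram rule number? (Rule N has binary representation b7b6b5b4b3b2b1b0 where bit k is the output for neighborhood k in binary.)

position 11: 111 → 1  (bit 7 = 1)
position 0: 110 → 1  (bit 6 = 1)
position 1: 101 → 1  (bit 5 = 1)
position 3: 100 → 1  (bit 4 = 1)
position 10: 011 → 1  (bit 3 = 1)
position 2: 010 → 1  (bit 2 = 1)
position 4: 001 → 1  (bit 1 = 1)
position 7: 000 → 0  (bit 0 = 0)
bits b7..b0 = 11111110 = 254

254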